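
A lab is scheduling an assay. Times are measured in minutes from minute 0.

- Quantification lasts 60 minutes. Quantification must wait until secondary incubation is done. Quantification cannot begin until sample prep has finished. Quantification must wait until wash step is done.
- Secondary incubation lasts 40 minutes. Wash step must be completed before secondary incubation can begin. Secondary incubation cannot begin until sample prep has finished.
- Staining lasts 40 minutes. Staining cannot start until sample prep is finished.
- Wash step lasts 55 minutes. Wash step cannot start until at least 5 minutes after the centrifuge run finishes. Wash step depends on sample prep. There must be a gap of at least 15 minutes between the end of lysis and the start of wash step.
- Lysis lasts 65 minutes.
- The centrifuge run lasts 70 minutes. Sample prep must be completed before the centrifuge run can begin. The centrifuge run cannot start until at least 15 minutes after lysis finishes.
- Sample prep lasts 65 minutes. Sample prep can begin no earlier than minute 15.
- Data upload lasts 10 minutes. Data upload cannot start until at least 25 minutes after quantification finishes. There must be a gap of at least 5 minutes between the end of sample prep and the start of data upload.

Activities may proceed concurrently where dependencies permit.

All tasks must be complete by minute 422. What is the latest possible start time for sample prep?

Data upload must finish by minute 422; it takes 10 minutes, so it must start by 422 − 10 = minute 412.
Quantification feeds into data upload (must start by minute 412, minus 25-minute gap → minute 387); so quantification must finish by minute 387 and therefore start by minute 327.
Secondary incubation must finish before quantification (must start by minute 327). With a 40-minute duration, secondary incubation must start by 327 − 40 = minute 287.
For wash step: secondary incubation (must start by minute 287); quantification (must start by minute 327). The most restrictive is minute 287; with a 55-minute duration, wash step must start by minute 232.
The centrifuge run has to be done before wash step (must start by minute 232, minus 5-minute gap → minute 227). That means finishing by minute 227, i.e. starting by 227 − 70 = minute 157.
Nothing follows staining; the deadline of minute 422 is its only limit. It must start by 422 − 40 = minute 382.
Sample prep must finish in time for the centrifuge run (must start by minute 157); wash step (must start by minute 232); staining (must start by minute 382); secondary incubation (must start by minute 287); quantification (must start by minute 327); data upload (must start by minute 412, minus 5-minute gap → minute 407). The tightest is minute 157, so sample prep must start by 157 − 65 = minute 92.

92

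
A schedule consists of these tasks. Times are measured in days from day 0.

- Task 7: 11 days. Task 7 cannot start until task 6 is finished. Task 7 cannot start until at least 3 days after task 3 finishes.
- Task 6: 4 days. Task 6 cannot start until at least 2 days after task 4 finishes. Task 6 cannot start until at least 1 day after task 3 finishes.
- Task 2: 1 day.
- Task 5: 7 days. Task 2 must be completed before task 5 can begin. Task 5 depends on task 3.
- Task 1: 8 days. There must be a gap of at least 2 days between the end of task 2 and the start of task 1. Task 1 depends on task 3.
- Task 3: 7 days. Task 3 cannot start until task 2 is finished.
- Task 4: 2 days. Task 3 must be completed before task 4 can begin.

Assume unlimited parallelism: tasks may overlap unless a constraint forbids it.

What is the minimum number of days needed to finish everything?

Nothing blocks task 2, so it runs from day 0 to day 1.
Task 3 cannot begin until task 2 (finishes day 1). It runs from day 1 to 1 + 7 = day 8.
Task 5 needs all of task 2 (finishes day 1); task 3 (finishes day 8). That puts its earliest start at day 8; it finishes at 8 + 7 = day 15.
Task 4 cannot begin until task 3 (finishes day 8). It runs from day 8 to 8 + 2 = day 10.
Task 6 has to wait for task 4 (finishes day 10, plus 2-day gap → day 12); task 3 (finishes day 8, plus 1-day gap → day 9). The latest of these is day 12, so task 6 runs day 12 to 12 + 4 = day 16.
Task 7 cannot start until task 6 (finishes day 16); task 3 (finishes day 8, plus 3-day gap → day 11). The controlling bound is day 16, so task 7 finishes at 16 + 11 = day 27.
Task 1 has to wait for task 2 (finishes day 1, plus 2-day gap → day 3); task 3 (finishes day 8). The latest of these is day 8, so task 1 runs day 8 to 8 + 8 = day 16.
All tasks are finished once the last one completes. Finish times: Task 1 at 16, Task 2 at 1, Task 3 at 8, Task 4 at 10, Task 5 at 15, Task 6 at 16, Task 7 at 27. The latest is day 27.

27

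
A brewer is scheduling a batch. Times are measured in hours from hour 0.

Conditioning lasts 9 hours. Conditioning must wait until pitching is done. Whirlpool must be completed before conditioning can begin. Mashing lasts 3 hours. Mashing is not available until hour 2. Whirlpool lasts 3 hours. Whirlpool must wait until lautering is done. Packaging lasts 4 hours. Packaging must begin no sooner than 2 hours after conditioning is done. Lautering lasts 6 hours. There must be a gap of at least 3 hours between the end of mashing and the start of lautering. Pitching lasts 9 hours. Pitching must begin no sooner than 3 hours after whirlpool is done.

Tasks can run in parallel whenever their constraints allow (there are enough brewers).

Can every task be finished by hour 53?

Yes

Mashing cannot begin until its own release at hour 2. It runs from hour 2 to 2 + 3 = hour 5.
Lautering waits on mashing (finishes hour 5, plus 3-hour gap → hour 8), so it starts at hour 8 and finishes at 8 + 6 = hour 14.
Whirlpool cannot begin until lautering (finishes hour 14). It runs from hour 14 to 14 + 3 = hour 17.
Pitching waits on whirlpool (finishes hour 17, plus 3-hour gap → hour 20), so it starts at hour 20 and finishes at 20 + 9 = hour 29.
Conditioning cannot start until pitching (finishes hour 29); whirlpool (finishes hour 17). The controlling bound is hour 29, so conditioning finishes at 29 + 9 = hour 38.
After conditioning (finishes hour 38, plus 2-hour gap → hour 40), packaging can start at hour 40 and finishes at hour 44.
Every task is finished by hour 44, which is no later than the deadline of 53, so the schedule is feasible.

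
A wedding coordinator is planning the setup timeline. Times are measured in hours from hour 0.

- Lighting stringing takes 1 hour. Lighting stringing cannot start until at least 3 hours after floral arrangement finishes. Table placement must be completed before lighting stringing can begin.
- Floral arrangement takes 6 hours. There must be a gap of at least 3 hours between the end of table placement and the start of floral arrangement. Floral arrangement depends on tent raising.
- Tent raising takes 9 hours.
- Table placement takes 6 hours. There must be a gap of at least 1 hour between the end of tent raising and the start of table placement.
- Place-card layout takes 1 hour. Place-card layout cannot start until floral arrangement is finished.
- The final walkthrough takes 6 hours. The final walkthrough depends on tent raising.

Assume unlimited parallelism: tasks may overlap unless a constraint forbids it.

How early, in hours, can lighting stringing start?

28

Nothing blocks tent raising, so it runs from hour 0 to hour 9.
Table placement cannot begin until tent raising (finishes hour 9, plus 1-hour gap → hour 10). It runs from hour 10 to 10 + 6 = hour 16.
Floral arrangement needs all of table placement (finishes hour 16, plus 3-hour gap → hour 19); tent raising (finishes hour 9). That puts its earliest start at hour 19; it finishes at 19 + 6 = hour 25.
Lighting stringing waits on floral arrangement (finishes hour 25, plus 3-hour gap → hour 28); table placement (finishes hour 16). The latest of these is hour 28, which is the earliest lighting stringing can start.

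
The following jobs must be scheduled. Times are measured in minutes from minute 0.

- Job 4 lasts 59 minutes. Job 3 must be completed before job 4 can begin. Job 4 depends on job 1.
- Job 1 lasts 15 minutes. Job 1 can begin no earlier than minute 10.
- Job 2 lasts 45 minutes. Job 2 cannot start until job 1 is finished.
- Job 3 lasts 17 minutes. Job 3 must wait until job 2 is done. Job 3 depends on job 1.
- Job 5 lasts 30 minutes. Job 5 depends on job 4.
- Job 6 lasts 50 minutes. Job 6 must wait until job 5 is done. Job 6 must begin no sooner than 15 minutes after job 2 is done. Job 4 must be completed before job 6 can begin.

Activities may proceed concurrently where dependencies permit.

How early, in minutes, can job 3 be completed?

87

After its own release at minute 10, job 1 can start at minute 10 and finishes at minute 25.
Job 2 waits on job 1 (finishes minute 25), so it starts at minute 25 and finishes at 25 + 45 = minute 70.
Job 3 cannot start until job 2 (finishes minute 70); job 1 (finishes minute 25). The controlling bound is minute 70, so job 3 finishes at 70 + 17 = minute 87.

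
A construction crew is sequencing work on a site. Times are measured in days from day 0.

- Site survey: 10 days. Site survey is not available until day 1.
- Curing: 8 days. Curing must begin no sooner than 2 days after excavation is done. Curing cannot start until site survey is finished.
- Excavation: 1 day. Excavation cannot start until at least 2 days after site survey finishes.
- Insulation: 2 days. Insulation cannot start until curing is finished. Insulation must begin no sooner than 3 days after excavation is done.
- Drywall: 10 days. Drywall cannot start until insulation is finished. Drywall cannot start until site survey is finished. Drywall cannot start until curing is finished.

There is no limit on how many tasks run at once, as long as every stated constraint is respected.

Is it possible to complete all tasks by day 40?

After its own release at day 1, site survey can start at day 1 and finishes at day 11.
Excavation cannot begin until site survey (finishes day 11, plus 2-day gap → day 13). It runs from day 13 to 13 + 1 = day 14.
Curing has to wait for excavation (finishes day 14, plus 2-day gap → day 16); site survey (finishes day 11). The latest of these is day 16, so curing runs day 16 to 16 + 8 = day 24.
Insulation needs all of curing (finishes day 24); excavation (finishes day 14, plus 3-day gap → day 17). That puts its earliest start at day 24; it finishes at 24 + 2 = day 26.
For drywall: insulation (finishes day 26); site survey (finishes day 11); curing (finishes day 24). Taking the maximum gives a start of day 26, and it finishes at 26 + 10 = day 36.
Every task is finished by day 36, which is no later than the deadline of 40, so the schedule is feasible.

Yes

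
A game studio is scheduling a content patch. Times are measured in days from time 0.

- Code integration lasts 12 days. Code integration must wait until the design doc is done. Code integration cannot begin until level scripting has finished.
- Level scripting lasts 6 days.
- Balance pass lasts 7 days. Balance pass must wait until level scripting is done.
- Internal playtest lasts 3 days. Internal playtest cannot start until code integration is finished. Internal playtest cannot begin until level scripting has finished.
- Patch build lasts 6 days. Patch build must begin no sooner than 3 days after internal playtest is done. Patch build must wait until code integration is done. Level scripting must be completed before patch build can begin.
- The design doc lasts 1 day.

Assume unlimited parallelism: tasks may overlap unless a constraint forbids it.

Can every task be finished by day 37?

Yes

Level scripting has no prerequisites, so it starts at day 0 and finishes at day 6.
After level scripting (finishes day 6), balance pass can start at day 6 and finishes at day 13.
The design doc can start immediately at day 0; it finishes at day 1.
Code integration needs all of the design doc (finishes day 1); level scripting (finishes day 6). That puts its earliest start at day 6; it finishes at 6 + 12 = day 18.
Internal playtest cannot start until code integration (finishes day 18); level scripting (finishes day 6). The controlling bound is day 18, so internal playtest finishes at 18 + 3 = day 21.
Patch build needs all of internal playtest (finishes day 21, plus 3-day gap → day 24); code integration (finishes day 18); level scripting (finishes day 6). That puts its earliest start at day 24; it finishes at 24 + 6 = day 30.
Every task is finished by day 30, which is no later than the deadline of 37, so the schedule is feasible.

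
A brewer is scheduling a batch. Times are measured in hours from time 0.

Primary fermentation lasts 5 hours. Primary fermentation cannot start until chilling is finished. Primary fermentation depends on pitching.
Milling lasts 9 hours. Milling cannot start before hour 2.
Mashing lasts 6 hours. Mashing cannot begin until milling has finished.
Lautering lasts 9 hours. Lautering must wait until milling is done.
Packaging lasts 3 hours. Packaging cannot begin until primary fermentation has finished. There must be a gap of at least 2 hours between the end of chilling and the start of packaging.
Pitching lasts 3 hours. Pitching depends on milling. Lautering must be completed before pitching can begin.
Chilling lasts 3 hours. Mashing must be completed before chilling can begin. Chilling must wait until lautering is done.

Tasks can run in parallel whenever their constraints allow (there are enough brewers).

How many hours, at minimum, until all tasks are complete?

Milling cannot begin until its own release at hour 2. It runs from hour 2 to 2 + 9 = hour 11.
Lautering cannot begin until milling (finishes hour 11). It runs from hour 11 to 11 + 9 = hour 20.
For pitching: milling (finishes hour 11); lautering (finishes hour 20). Taking the maximum gives a start of hour 20, and it finishes at 20 + 3 = hour 23.
Mashing cannot begin until milling (finishes hour 11). It runs from hour 11 to 11 + 6 = hour 17.
Chilling needs all of mashing (finishes hour 17); lautering (finishes hour 20). That puts its earliest start at hour 20; it finishes at 20 + 3 = hour 23.
Primary fermentation cannot start until chilling (finishes hour 23); pitching (finishes hour 23). The controlling bound is hour 23, so primary fermentation finishes at 23 + 5 = hour 28.
Packaging has to wait for primary fermentation (finishes hour 28); chilling (finishes hour 23, plus 2-hour gap → hour 25). The latest of these is hour 28, so packaging runs hour 28 to 28 + 3 = hour 31.
All tasks are finished once the last one completes. Finish times: Milling at 11, Mashing at 17, Lautering at 20, Chilling at 23, Pitching at 23, Primary fermentation at 28, Packaging at 31. The latest is hour 31.

31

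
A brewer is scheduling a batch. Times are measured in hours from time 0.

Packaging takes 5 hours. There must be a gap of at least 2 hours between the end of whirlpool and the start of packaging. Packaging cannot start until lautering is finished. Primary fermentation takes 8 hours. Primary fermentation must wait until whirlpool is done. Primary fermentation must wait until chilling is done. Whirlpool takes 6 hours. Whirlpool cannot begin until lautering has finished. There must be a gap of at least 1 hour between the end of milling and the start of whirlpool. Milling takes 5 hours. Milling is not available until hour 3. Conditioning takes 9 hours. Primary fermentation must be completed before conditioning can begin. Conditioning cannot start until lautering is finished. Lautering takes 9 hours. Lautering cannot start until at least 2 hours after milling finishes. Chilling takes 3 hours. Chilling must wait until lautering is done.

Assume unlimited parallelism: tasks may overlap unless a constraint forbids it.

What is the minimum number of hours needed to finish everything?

42

Milling waits on its own release at hour 3, so it starts at hour 3 and finishes at 3 + 5 = hour 8.
Lautering waits on milling (finishes hour 8, plus 2-hour gap → hour 10), so it starts at hour 10 and finishes at 10 + 9 = hour 19.
Chilling cannot begin until lautering (finishes hour 19). It runs from hour 19 to 19 + 3 = hour 22.
For whirlpool: lautering (finishes hour 19); milling (finishes hour 8, plus 1-hour gap → hour 9). Taking the maximum gives a start of hour 19, and it finishes at 19 + 6 = hour 25.
Packaging cannot start until whirlpool (finishes hour 25, plus 2-hour gap → hour 27); lautering (finishes hour 19). The controlling bound is hour 27, so packaging finishes at 27 + 5 = hour 32.
Primary fermentation cannot start until whirlpool (finishes hour 25); chilling (finishes hour 22). The controlling bound is hour 25, so primary fermentation finishes at 25 + 8 = hour 33.
For conditioning: primary fermentation (finishes hour 33); lautering (finishes hour 19). Taking the maximum gives a start of hour 33, and it finishes at 33 + 9 = hour 42.
All tasks are finished once the last one completes. Finish times: Milling at 8, Lautering at 19, Whirlpool at 25, Chilling at 22, Primary fermentation at 33, Conditioning at 42, Packaging at 32. The latest is hour 42.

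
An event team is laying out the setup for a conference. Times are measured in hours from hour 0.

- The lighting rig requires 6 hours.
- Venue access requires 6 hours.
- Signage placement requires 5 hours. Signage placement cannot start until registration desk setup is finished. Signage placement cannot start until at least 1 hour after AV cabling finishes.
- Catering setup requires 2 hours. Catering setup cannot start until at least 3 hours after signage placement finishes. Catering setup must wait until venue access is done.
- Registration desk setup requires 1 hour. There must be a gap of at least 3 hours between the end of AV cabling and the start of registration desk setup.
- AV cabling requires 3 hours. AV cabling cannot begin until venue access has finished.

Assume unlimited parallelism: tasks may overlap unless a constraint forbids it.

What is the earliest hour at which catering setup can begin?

21

Venue access has no prerequisites, so it starts at hour 0 and finishes at hour 6.
AV cabling cannot begin until venue access (finishes hour 6). It runs from hour 6 to 6 + 3 = hour 9.
Registration desk setup cannot begin until AV cabling (finishes hour 9, plus 3-hour gap → hour 12). It runs from hour 12 to 12 + 1 = hour 13.
For signage placement: registration desk setup (finishes hour 13); AV cabling (finishes hour 9, plus 1-hour gap → hour 10). Taking the maximum gives a start of hour 13, and it finishes at 13 + 5 = hour 18.
Catering setup waits on signage placement (finishes hour 18, plus 3-hour gap → hour 21); venue access (finishes hour 6). The latest of these is hour 21, which is the earliest catering setup can start.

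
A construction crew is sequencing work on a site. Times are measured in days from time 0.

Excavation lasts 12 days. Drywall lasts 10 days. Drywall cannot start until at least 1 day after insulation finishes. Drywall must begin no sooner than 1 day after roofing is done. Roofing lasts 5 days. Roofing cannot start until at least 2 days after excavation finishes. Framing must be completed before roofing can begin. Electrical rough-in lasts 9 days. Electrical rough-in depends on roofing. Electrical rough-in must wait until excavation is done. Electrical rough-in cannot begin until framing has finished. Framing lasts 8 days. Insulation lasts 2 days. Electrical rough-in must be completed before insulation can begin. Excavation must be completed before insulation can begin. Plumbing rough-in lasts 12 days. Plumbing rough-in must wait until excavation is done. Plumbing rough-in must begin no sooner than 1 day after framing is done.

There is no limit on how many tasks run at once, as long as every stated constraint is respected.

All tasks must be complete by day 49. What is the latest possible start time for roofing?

22

Drywall has no dependents, so it just needs to finish by day 49. Starting by 49 − 10 = day 39 achieves that.
Since drywall (must start by day 39, minus 1-day gap → day 38) depends on it, insulation must finish by day 38. Backing off its 2-day duration gives a latest start of day 36.
Electrical rough-in has to be done before insulation (must start by day 36). That means finishing by day 36, i.e. starting by 36 − 9 = day 27.
Roofing has several dependents: electrical rough-in (must start by day 27); drywall (must start by day 39, minus 1-day gap → day 38). The earliest of those limits is day 27, so roofing must start by 27 − 5 = day 22.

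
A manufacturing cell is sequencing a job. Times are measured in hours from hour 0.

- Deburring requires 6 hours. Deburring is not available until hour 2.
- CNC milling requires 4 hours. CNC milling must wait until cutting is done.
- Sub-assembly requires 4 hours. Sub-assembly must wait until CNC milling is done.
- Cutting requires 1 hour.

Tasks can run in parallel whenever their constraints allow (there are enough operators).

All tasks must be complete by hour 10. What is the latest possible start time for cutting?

Nothing follows sub-assembly; the deadline of hour 10 is its only limit. It must start by 10 − 4 = hour 6.
CNC milling feeds into sub-assembly (must start by hour 6); so CNC milling must finish by hour 6 and therefore start by hour 2.
Cutting feeds into CNC milling (must start by hour 2); so cutting must finish by hour 2 and therefore start by hour 1.

1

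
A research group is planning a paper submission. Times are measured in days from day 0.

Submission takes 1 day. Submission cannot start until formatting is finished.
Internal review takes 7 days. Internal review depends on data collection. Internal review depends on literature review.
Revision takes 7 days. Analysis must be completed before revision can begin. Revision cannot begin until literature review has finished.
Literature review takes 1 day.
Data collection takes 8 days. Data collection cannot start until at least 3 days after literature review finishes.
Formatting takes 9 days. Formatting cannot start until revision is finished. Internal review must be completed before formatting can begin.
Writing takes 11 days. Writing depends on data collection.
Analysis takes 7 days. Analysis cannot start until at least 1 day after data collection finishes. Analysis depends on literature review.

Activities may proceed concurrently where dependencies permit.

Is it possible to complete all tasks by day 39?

Nothing blocks literature review, so it runs from day 0 to day 1.
Data collection waits on literature review (finishes day 1, plus 3-day gap → day 4), so it starts at day 4 and finishes at 4 + 8 = day 12.
Internal review cannot start until data collection (finishes day 12); literature review (finishes day 1). The controlling bound is day 12, so internal review finishes at 12 + 7 = day 19.
Writing cannot begin until data collection (finishes day 12). It runs from day 12 to 12 + 11 = day 23.
Analysis needs all of data collection (finishes day 12, plus 1-day gap → day 13); literature review (finishes day 1). That puts its earliest start at day 13; it finishes at 13 + 7 = day 20.
For revision: analysis (finishes day 20); literature review (finishes day 1). Taking the maximum gives a start of day 20, and it finishes at 20 + 7 = day 27.
Formatting cannot start until revision (finishes day 27); internal review (finishes day 19). The controlling bound is day 27, so formatting finishes at 27 + 9 = day 36.
Submission cannot begin until formatting (finishes day 36). It runs from day 36 to 36 + 1 = day 37.
Every task is finished by day 37, which is no later than the deadline of 39, so the schedule is feasible.

Yes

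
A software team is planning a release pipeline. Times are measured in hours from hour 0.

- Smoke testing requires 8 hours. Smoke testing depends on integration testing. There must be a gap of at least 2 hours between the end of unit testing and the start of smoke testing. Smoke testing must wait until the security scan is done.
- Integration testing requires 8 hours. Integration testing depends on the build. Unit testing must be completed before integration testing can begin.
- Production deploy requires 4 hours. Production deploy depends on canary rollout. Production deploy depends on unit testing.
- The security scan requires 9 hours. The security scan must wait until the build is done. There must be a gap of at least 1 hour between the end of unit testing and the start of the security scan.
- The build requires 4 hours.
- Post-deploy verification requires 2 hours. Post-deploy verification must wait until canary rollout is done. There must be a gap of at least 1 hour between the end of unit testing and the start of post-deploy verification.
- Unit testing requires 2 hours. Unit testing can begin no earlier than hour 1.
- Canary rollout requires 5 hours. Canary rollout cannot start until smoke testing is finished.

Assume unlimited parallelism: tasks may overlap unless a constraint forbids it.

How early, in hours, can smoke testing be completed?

Unit testing cannot begin until its own release at hour 1. It runs from hour 1 to 1 + 2 = hour 3.
The build can start immediately at hour 0; it finishes at hour 4.
The security scan has to wait for the build (finishes hour 4); unit testing (finishes hour 3, plus 1-hour gap → hour 4). The latest of these is hour 4, so the security scan runs hour 4 to 4 + 9 = hour 13.
Integration testing has to wait for the build (finishes hour 4); unit testing (finishes hour 3). The latest of these is hour 4, so integration testing runs hour 4 to 4 + 8 = hour 12.
Smoke testing cannot start until integration testing (finishes hour 12); unit testing (finishes hour 3, plus 2-hour gap → hour 5); the security scan (finishes hour 13). The controlling bound is hour 13, so smoke testing finishes at 13 + 8 = hour 21.

21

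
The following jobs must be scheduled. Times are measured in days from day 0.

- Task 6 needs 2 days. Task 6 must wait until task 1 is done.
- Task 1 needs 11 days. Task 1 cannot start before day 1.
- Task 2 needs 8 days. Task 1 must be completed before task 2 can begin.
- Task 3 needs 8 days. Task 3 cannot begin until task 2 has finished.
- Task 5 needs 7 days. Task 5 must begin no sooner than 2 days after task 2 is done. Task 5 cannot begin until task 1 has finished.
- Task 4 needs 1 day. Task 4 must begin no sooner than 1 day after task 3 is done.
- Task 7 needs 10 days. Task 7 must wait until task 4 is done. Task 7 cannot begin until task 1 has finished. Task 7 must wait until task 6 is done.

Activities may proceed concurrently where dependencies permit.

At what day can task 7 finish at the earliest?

Task 1 waits on its own release at day 1, so it starts at day 1 and finishes at 1 + 11 = day 12.
After task 1 (finishes day 12), task 6 can start at day 12 and finishes at day 14.
After task 1 (finishes day 12), task 2 can start at day 12 and finishes at day 20.
Task 3 waits on task 2 (finishes day 20), so it starts at day 20 and finishes at 20 + 8 = day 28.
Task 4 cannot begin until task 3 (finishes day 28, plus 1-day gap → day 29). It runs from day 29 to 29 + 1 = day 30.
Task 7 has to wait for task 4 (finishes day 30); task 1 (finishes day 12); task 6 (finishes day 14). The latest of these is day 30, so task 7 runs day 30 to 30 + 10 = day 40.

40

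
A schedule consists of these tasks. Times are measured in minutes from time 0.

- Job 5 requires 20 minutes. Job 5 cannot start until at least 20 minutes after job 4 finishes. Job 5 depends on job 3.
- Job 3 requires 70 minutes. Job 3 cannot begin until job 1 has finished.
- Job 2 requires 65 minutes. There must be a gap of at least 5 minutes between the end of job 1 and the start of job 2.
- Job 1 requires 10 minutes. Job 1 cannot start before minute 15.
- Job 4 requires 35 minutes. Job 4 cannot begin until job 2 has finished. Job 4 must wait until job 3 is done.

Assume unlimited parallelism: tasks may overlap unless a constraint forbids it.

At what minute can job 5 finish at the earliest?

Job 1 waits on its own release at minute 15, so it starts at minute 15 and finishes at 15 + 10 = minute 25.
Job 3 cannot begin until job 1 (finishes minute 25). It runs from minute 25 to 25 + 70 = minute 95.
After job 1 (finishes minute 25, plus 5-minute gap → minute 30), job 2 can start at minute 30 and finishes at minute 95.
Job 4 has to wait for job 2 (finishes minute 95); job 3 (finishes minute 95). The latest of these is minute 95, so job 4 runs minute 95 to 95 + 35 = minute 130.
Job 5 needs all of job 4 (finishes minute 130, plus 20-minute gap → minute 150); job 3 (finishes minute 95). That puts its earliest start at minute 150; it finishes at 150 + 20 = minute 170.

170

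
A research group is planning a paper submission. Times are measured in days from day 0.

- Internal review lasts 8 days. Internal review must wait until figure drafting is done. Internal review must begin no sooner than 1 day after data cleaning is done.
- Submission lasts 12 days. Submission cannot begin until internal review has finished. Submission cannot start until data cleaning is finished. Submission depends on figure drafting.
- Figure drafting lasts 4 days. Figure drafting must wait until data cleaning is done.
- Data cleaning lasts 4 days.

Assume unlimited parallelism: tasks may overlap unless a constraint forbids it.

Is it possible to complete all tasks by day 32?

Yes

Nothing blocks data cleaning, so it runs from day 0 to day 4.
Figure drafting cannot begin until data cleaning (finishes day 4). It runs from day 4 to 4 + 4 = day 8.
Internal review cannot start until figure drafting (finishes day 8); data cleaning (finishes day 4, plus 1-day gap → day 5). The controlling bound is day 8, so internal review finishes at 8 + 8 = day 16.
For submission: internal review (finishes day 16); data cleaning (finishes day 4); figure drafting (finishes day 8). Taking the maximum gives a start of day 16, and it finishes at 16 + 12 = day 28.
Every task is finished by day 28, which is no later than the deadline of 32, so the schedule is feasible.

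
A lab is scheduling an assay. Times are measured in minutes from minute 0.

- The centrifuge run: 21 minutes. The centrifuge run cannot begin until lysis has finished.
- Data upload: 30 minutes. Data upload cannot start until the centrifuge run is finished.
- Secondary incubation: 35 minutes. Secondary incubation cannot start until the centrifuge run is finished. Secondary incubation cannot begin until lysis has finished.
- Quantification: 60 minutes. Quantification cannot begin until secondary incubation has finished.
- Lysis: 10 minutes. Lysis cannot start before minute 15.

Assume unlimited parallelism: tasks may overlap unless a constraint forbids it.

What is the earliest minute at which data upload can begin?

After its own release at minute 15, lysis can start at minute 15 and finishes at minute 25.
The centrifuge run cannot begin until lysis (finishes minute 25). It runs from minute 25 to 25 + 21 = minute 46.
Data upload waits on the centrifuge run (finishes minute 46), so the earliest it can start is minute 46.

46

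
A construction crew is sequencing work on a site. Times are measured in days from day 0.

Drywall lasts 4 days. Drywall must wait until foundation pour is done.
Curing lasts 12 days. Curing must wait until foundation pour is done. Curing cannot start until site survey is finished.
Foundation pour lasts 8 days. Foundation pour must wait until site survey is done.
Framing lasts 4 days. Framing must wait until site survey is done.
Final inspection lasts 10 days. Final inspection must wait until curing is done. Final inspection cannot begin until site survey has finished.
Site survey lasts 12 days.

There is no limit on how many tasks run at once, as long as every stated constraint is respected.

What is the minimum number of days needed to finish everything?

Site survey has no prerequisites, so it starts at day 0 and finishes at day 12.
Framing waits on site survey (finishes day 12), so it starts at day 12 and finishes at 12 + 4 = day 16.
Foundation pour waits on site survey (finishes day 12), so it starts at day 12 and finishes at 12 + 8 = day 20.
Drywall waits on foundation pour (finishes day 20), so it starts at day 20 and finishes at 20 + 4 = day 24.
For curing: foundation pour (finishes day 20); site survey (finishes day 12). Taking the maximum gives a start of day 20, and it finishes at 20 + 12 = day 32.
Final inspection needs all of curing (finishes day 32); site survey (finishes day 12). That puts its earliest start at day 32; it finishes at 32 + 10 = day 42.
All tasks are finished once the last one completes. Finish times: Site survey at 12, Foundation pour at 20, Curing at 32, Framing at 16, Drywall at 24, Final inspection at 42. The latest is day 42.

42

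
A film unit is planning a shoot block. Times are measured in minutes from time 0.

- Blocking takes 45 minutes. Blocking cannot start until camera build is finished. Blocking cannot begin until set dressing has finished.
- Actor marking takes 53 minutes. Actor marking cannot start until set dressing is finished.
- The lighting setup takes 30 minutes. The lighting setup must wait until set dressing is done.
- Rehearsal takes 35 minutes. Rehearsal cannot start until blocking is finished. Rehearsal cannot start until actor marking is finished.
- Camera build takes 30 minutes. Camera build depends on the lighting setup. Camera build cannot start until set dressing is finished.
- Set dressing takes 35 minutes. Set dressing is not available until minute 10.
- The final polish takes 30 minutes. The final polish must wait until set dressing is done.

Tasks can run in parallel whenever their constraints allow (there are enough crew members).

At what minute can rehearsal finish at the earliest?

185

After its own release at minute 10, set dressing can start at minute 10 and finishes at minute 45.
Actor marking waits on set dressing (finishes minute 45), so it starts at minute 45 and finishes at 45 + 53 = minute 98.
The lighting setup waits on set dressing (finishes minute 45), so it starts at minute 45 and finishes at 45 + 30 = minute 75.
For camera build: the lighting setup (finishes minute 75); set dressing (finishes minute 45). Taking the maximum gives a start of minute 75, and it finishes at 75 + 30 = minute 105.
Blocking has to wait for camera build (finishes minute 105); set dressing (finishes minute 45). The latest of these is minute 105, so blocking runs minute 105 to 105 + 45 = minute 150.
Rehearsal cannot start until blocking (finishes minute 150); actor marking (finishes minute 98). The controlling bound is minute 150, so rehearsal finishes at 150 + 35 = minute 185.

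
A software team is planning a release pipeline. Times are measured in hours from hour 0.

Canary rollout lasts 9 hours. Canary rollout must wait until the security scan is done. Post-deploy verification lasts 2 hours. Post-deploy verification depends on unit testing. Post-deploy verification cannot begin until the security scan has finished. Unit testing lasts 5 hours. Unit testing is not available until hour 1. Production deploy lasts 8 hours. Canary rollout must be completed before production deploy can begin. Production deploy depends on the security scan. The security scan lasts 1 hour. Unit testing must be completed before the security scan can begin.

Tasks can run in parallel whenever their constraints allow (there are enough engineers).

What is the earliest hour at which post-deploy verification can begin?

Unit testing cannot begin until its own release at hour 1. It runs from hour 1 to 1 + 5 = hour 6.
The security scan cannot begin until unit testing (finishes hour 6). It runs from hour 6 to 6 + 1 = hour 7.
Post-deploy verification waits on unit testing (finishes hour 6); the security scan (finishes hour 7). The latest of these is hour 7, which is the earliest post-deploy verification can start.

7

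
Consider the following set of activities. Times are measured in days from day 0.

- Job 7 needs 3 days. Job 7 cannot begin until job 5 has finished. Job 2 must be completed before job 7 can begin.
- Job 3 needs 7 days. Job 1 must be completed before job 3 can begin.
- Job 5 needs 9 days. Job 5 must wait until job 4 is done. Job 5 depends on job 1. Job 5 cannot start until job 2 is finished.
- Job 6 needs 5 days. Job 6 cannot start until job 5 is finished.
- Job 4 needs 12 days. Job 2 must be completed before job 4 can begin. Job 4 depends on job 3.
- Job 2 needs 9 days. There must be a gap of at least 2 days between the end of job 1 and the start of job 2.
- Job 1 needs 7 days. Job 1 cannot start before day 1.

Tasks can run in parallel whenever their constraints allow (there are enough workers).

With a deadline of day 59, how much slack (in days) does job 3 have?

18

Job 1 cannot begin until its own release at day 1. It runs from day 1 to 1 + 7 = day 8.
Job 3 waits on job 1 (finishes day 8), so it starts at day 8 and finishes at 8 + 7 = day 15.

Working backward from the deadline:
Job 6 must finish by day 59; it takes 5 days, so it must start by 59 − 5 = day 54.
To finish by day 59, job 7 (duration 3) must start no later than day 56.
Job 5 must finish in time for job 6 (must start by day 54); job 7 (must start by day 56). The tightest is day 54, so job 5 must start by 54 − 9 = day 45.
Job 4 feeds into job 5 (must start by day 45); so job 4 must finish by day 45 and therefore start by day 33.
Job 3 must finish before job 4 (must start by day 33). With a 7-day duration, job 3 must start by 33 − 7 = day 26.
So job 3 can start as early as day 8 and as late as day 26, giving 26 − 8 = 18 days of slack.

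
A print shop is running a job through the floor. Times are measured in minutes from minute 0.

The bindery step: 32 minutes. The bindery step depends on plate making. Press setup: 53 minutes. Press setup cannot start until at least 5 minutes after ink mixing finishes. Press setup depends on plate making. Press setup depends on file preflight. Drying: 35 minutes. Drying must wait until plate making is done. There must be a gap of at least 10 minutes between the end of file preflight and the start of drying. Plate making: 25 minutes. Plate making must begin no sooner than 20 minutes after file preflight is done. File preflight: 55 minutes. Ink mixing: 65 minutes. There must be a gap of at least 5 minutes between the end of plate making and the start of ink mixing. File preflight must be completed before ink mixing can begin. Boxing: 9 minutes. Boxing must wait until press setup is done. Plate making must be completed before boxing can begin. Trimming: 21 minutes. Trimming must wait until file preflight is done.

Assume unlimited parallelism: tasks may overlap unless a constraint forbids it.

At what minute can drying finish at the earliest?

Nothing blocks file preflight, so it runs from minute 0 to minute 55.
After file preflight (finishes minute 55, plus 20-minute gap → minute 75), plate making can start at minute 75 and finishes at minute 100.
Drying needs all of plate making (finishes minute 100); file preflight (finishes minute 55, plus 10-minute gap → minute 65). That puts its earliest start at minute 100; it finishes at 100 + 35 = minute 135.

135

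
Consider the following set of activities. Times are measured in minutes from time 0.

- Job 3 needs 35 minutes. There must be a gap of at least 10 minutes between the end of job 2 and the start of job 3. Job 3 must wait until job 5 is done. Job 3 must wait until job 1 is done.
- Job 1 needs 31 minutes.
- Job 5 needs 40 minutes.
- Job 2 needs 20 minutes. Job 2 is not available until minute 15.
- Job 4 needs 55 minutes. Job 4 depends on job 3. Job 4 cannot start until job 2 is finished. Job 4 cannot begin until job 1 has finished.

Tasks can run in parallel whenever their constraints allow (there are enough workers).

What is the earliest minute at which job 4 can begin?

80

Job 5 has no prerequisites, so it starts at minute 0 and finishes at minute 40.
Job 2 cannot begin until its own release at minute 15. It runs from minute 15 to 15 + 20 = minute 35.
Job 1 can start immediately at minute 0; it finishes at minute 31.
Job 3 has to wait for job 2 (finishes minute 35, plus 10-minute gap → minute 45); job 5 (finishes minute 40); job 1 (finishes minute 31). The latest of these is minute 45, so job 3 runs minute 45 to 45 + 35 = minute 80.
Job 4 waits on job 3 (finishes minute 80); job 2 (finishes minute 35); job 1 (finishes minute 31). The latest of these is minute 80, which is the earliest job 4 can start.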